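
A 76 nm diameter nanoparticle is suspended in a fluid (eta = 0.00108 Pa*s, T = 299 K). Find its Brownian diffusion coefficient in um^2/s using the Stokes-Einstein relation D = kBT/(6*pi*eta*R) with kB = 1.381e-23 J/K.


Radius R = 76/2 = 38 nm = 3.8e-08 m
D = kB*T / (6*pi*eta*R)
D = 1.381e-23 * 299 / (6 * pi * 0.00108 * 3.8e-08)
D = 5.33773e-12 m^2/s = 5.338 um^2/s

5.338


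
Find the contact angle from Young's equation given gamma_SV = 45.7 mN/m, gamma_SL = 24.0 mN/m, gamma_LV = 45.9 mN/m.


cos(theta) = (gamma_SV - gamma_SL) / gamma_LV
cos(theta) = (45.7 - 24.0) / 45.9
cos(theta) = 0.472767
theta = arccos(0.472767) = 61.79 degrees

61.79


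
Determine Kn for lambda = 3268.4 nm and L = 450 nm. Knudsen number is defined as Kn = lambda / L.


Knudsen number Kn = lambda / L
Kn = 3268.4 / 450
Kn = 7.2631

7.2631


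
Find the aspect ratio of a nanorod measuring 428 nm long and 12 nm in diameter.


Aspect ratio AR = length / diameter
AR = 428 / 12
AR = 35.67

35.67


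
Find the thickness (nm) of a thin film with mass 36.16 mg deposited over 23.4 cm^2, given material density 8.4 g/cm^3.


Convert: m = 36.16 mg = 3.6160e-05 kg, A = 23.4 cm^2 = 2.3400e-03 m^2, rho = 8.4 g/cm^3 = 8400 kg/m^3
t = m / (A * rho)
t = 3.6160e-05 / (2.3400e-03 * 8400)
t = 1.8396e-06 m = 1839.6 nm

1839.6


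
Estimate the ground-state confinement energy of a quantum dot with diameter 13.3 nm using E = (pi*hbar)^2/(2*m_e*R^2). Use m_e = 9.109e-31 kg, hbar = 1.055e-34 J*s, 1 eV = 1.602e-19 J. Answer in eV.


Radius R = 13.3/2 = 6.65 nm = 6.65e-09 m
E = (pi * 1.055e-34)^2 / (2 * 9.109e-31 * (6.65e-09)^2)
E(J) = 1.36352e-21
E = E(J) / 1.602e-19 = 0.0085 eV

0.0085


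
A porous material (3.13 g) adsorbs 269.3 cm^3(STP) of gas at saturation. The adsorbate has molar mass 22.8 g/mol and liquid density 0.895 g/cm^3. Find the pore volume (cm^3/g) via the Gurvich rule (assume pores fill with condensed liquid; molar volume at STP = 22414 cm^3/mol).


Moles adsorbed n = V_ads / 22414 = 269.3 / 22414 = 1.201481e-02 mol
Liquid volume V_liq = n * M / rho_liq = 1.201481e-02 * 22.8 / 0.895 = 0.30608 cm^3
Specific pore volume V_pore = V_liq / m_sample = 0.30608 / 3.13
V_pore = 0.0978 cm^3/g

0.0978


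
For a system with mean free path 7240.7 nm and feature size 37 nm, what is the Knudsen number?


Knudsen number Kn = lambda / L
Kn = 7240.7 / 37
Kn = 195.6946

195.6946


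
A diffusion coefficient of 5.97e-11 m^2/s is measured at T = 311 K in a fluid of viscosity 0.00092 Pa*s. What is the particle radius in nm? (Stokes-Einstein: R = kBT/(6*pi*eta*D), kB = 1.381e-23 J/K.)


Stokes-Einstein: R = kB*T / (6*pi*eta*D)
R = 1.381e-23 * 311 / (6 * pi * 0.00092 * 5.97e-11)
R = 4.1485e-09 m = 4.15 nm

4.15


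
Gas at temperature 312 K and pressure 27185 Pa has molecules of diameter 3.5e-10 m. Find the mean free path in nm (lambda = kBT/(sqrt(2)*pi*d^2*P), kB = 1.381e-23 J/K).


Mean free path: lambda = kB*T / (sqrt(2) * pi * d^2 * P)
lambda = 1.381e-23 * 312 / (sqrt(2) * pi * (3.5e-10)^2 * 27185)
lambda = 2.91218e-07 m
lambda = 291.22 nm

291.22


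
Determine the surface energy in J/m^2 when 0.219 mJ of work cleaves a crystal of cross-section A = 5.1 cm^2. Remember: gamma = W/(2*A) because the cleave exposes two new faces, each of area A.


Convert: A = 5.1 cm^2 = 0.00051 m^2, W = 0.219 mJ = 0.000219 J
Cleaving exposes two faces of area A, so total new surface = 2*A and gamma = W / (2*A)
gamma = 0.000219 / (2 * 0.00051)
gamma = 0.215 J/m^2

0.215


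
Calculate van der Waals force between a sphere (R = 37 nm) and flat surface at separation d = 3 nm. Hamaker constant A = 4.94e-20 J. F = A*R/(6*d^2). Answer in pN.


Convert to SI: R = 37 nm = 3.7e-08 m, d = 3 nm = 3e-09 m
F = A * R / (6 * d^2)
F = 4.94e-20 * 3.7e-08 / (6 * (3e-09)^2)
F = 3.38481e-11 N = 33.848 pN

33.848


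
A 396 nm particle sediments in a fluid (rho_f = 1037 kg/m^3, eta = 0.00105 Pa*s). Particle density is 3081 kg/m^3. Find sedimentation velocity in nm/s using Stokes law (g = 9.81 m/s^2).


Radius R = 396/2 nm = 1.98e-07 m
Density difference = 3081 - 1037 = 2044 kg/m^3
v = 2 * R^2 * (rho_p - rho_f) * g / (9 * eta)
v = 2 * (1.98e-07)^2 * 2044 * 9.81 / (9 * 0.00105)
v = 1.66371e-07 m/s = 166.3713 nm/s

166.3713


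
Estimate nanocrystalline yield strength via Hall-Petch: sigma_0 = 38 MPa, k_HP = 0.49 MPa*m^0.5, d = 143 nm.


d = 143 nm = 1.43e-07 m
sqrt(d) = 0.0003781534
Hall-Petch contribution = k / sqrt(d) = 0.49 / 0.0003781534 = 1295.8 MPa
sigma = sigma_0 + k/sqrt(d) = 38 + 1295.8 = 1333.8 MPa

1333.8


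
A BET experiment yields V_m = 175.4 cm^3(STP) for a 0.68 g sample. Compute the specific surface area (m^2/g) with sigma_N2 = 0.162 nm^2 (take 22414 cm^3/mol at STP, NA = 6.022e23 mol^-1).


Number of moles in monolayer = V_m / 22414 = 175.4 / 22414 = 0.00782547
Number of molecules = moles * NA = 0.00782547 * 6.022e23
SA = molecules * sigma / mass
SA = (175.4 / 22414) * 6.022e23 * 0.162e-18 / 0.68
SA = 1122.7 m^2/g

1122.7


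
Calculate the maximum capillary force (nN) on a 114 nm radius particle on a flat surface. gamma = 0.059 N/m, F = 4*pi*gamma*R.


Convert radius: R = 114 nm = 1.14e-07 m
F = 4 * pi * gamma * R
F = 4 * pi * 0.059 * 1.14e-07
F = 8.45214e-08 N = 84.5214 nN

84.5214


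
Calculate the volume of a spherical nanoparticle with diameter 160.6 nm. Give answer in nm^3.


Radius r = 160.6/2 = 80.3 nm
Volume V = (4/3) * pi * r^3
V = (4/3) * pi * (80.3)^3
V = 2168878.61 nm^3

2168878.61


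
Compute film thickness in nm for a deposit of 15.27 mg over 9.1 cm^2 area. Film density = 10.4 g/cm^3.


Convert: m = 15.27 mg = 1.5270e-05 kg, A = 9.1 cm^2 = 9.1000e-04 m^2, rho = 10.4 g/cm^3 = 10400 kg/m^3
t = m / (A * rho)
t = 1.5270e-05 / (9.1000e-04 * 10400)
t = 1.6135e-06 m = 1613.5 nm

1613.5


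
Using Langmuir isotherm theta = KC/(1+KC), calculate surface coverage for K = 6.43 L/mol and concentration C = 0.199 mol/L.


Langmuir isotherm: theta = K*C / (1 + K*C)
K*C = 6.43 * 0.199 = 1.27957
theta = 1.27957 / (1 + 1.27957) = 1.27957 / 2.27957
theta = 0.5613

0.5613


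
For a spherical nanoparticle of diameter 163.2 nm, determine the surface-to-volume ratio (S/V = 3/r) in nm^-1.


Radius r = 163.2/2 = 81.6 nm
S/V = 3 / r = 3 / 81.6
S/V = 0.0368 nm^-1

0.0368


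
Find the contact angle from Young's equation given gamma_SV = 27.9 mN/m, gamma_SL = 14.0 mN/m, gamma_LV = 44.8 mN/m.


cos(theta) = (gamma_SV - gamma_SL) / gamma_LV
cos(theta) = (27.9 - 14.0) / 44.8
cos(theta) = 0.310268
theta = arccos(0.310268) = 71.92 degrees

71.92


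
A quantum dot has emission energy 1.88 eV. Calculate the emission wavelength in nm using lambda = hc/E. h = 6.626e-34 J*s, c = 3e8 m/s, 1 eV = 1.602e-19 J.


Convert energy: E = 1.88 eV = 1.88 * 1.602e-19 = 3.01176e-19 J
lambda = h*c / E = 6.626e-34 * 3e8 / 3.01176e-19
lambda = 6.60013e-07 m = 660.0 nm

660.0


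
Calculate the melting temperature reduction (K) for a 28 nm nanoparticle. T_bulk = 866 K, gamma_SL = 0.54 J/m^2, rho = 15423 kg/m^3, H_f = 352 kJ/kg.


Radius R = 28/2 = 14 nm = 1.4e-08 m
Convert H_f = 352 kJ/kg = 352000 J/kg
dT = 2 * gamma_SL * T_bulk / (rho * H_f * R)
dT = 2 * 0.54 * 866 / (15423 * 352000 * 1.4e-08)
dT = 12.3 K

12.3


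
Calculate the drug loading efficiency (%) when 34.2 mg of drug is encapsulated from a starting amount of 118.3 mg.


Drug loading efficiency = (drug loaded / drug initial) * 100
DLE = 34.2 / 118.3 * 100
DLE = 0.2891 * 100
DLE = 28.91%

28.91


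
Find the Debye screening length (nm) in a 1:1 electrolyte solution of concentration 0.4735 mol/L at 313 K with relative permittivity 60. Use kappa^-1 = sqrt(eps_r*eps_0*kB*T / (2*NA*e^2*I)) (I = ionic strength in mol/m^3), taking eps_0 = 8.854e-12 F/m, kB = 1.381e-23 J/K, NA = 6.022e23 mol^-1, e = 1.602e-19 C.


Ionic strength I = 0.4735 * 1^2 * 1000 = 473.5 mol/m^3
kappa^-1 = sqrt(60 * 8.854e-12 * 1.381e-23 * 313 / (2 * 6.022e23 * (1.602e-19)^2 * 473.5))
kappa^-1 = 0.396 nm

0.396


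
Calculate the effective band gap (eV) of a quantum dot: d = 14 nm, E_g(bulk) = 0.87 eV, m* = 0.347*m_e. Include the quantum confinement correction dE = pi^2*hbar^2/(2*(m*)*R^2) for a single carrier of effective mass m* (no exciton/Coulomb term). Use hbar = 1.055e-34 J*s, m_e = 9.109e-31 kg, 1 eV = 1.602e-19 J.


Radius R = 14/2 nm = 7e-09 m
Confinement energy dE = pi^2 * hbar^2 / (2 * m_eff * m_e * R^2)
dE = pi^2 * (1.055e-34)^2 / (2 * 0.347 * 9.109e-31 * (7e-09)^2) J, divided by 1.602e-19 J/eV
dE = 0.0221 eV
Total band gap = E_g(bulk) + dE = 0.87 + 0.0221 = 0.8921 eV

0.8921


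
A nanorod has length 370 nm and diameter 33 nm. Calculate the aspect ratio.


Aspect ratio AR = length / diameter
AR = 370 / 33
AR = 11.21

11.21


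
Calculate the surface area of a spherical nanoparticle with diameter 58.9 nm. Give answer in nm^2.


Radius r = 58.9/2 = 29.45 nm
Surface area SA = 4 * pi * r^2
SA = 4 * pi * (29.45)^2
SA = 10898.84 nm^2

10898.84


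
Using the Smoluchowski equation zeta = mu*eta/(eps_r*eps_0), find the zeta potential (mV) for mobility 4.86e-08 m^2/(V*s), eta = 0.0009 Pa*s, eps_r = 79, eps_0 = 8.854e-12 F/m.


Smoluchowski equation: zeta = mu * eta / (eps_r * eps_0)
zeta = 4.86e-08 * 0.0009 / (79 * 8.854e-12)
zeta = 0.062533 V = 62.53 mV

62.53


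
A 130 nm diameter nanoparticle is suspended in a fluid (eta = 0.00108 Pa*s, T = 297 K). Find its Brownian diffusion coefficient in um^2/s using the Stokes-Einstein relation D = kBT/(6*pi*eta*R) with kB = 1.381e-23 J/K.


Radius R = 130/2 = 65 nm = 6.5e-08 m
D = kB*T / (6*pi*eta*R)
D = 1.381e-23 * 297 / (6 * pi * 0.00108 * 6.5e-08)
D = 3.09964e-12 m^2/s = 3.1 um^2/s

3.1


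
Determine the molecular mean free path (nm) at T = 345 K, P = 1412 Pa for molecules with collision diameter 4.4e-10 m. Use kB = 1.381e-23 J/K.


Mean free path: lambda = kB*T / (sqrt(2) * pi * d^2 * P)
lambda = 1.381e-23 * 345 / (sqrt(2) * pi * (4.4e-10)^2 * 1412)
lambda = 3.92291e-06 m
lambda = 3922.91 nm

3922.91


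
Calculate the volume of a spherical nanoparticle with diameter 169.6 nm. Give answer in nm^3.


Radius r = 169.6/2 = 84.8 nm
Volume V = (4/3) * pi * r^3
V = (4/3) * pi * (84.8)^3
V = 2554325.07 nm^3

2554325.07


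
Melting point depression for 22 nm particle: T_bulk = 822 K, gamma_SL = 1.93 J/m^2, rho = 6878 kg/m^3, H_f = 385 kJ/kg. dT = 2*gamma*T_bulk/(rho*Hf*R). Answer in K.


Radius R = 22/2 = 11 nm = 1.1e-08 m
Convert H_f = 385 kJ/kg = 385000 J/kg
dT = 2 * gamma_SL * T_bulk / (rho * H_f * R)
dT = 2 * 1.93 * 822 / (6878 * 385000 * 1.1e-08)
dT = 108.9 K

108.9


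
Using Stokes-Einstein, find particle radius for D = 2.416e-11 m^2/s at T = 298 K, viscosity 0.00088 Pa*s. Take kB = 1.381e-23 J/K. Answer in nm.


Stokes-Einstein: R = kB*T / (6*pi*eta*D)
R = 1.381e-23 * 298 / (6 * pi * 0.00088 * 2.416e-11)
R = 1.0269e-08 m = 10.27 nm

10.27


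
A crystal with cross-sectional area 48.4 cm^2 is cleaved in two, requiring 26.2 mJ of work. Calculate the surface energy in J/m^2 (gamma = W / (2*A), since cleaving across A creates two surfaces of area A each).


Convert: A = 48.4 cm^2 = 0.00484 m^2, W = 26.2 mJ = 0.0262 J
Cleaving exposes two faces of area A, so total new surface = 2*A and gamma = W / (2*A)
gamma = 0.0262 / (2 * 0.00484)
gamma = 2.707 J/m^2

2.707


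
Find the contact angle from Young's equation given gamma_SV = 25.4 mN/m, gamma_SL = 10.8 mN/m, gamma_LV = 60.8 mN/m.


cos(theta) = (gamma_SV - gamma_SL) / gamma_LV
cos(theta) = (25.4 - 10.8) / 60.8
cos(theta) = 0.240132
theta = arccos(0.240132) = 76.11 degrees

76.11


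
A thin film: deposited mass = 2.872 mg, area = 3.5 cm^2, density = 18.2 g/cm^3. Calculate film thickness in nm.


Convert: m = 2.872 mg = 2.8720e-06 kg, A = 3.5 cm^2 = 3.5000e-04 m^2, rho = 18.2 g/cm^3 = 18200 kg/m^3
t = m / (A * rho)
t = 2.8720e-06 / (3.5000e-04 * 18200)
t = 4.5086e-07 m = 450.9 nm

450.9


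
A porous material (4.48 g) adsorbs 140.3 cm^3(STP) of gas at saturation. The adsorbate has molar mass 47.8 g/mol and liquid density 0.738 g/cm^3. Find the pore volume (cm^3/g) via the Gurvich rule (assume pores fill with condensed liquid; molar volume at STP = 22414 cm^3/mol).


Moles adsorbed n = V_ads / 22414 = 140.3 / 22414 = 6.259481e-03 mol
Liquid volume V_liq = n * M / rho_liq = 6.259481e-03 * 47.8 / 0.738 = 0.40542 cm^3
Specific pore volume V_pore = V_liq / m_sample = 0.40542 / 4.48
V_pore = 0.0905 cm^3/g

0.0905


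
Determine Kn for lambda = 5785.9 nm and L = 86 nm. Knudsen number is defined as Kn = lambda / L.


Knudsen number Kn = lambda / L
Kn = 5785.9 / 86
Kn = 67.2779

67.2779


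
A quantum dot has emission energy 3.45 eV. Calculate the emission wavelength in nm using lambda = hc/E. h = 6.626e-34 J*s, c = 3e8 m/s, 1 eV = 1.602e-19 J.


Convert energy: E = 3.45 eV = 3.45 * 1.602e-19 = 5.5269e-19 J
lambda = h*c / E = 6.626e-34 * 3e8 / 5.5269e-19
lambda = 3.59659e-07 m = 359.7 nm

359.7


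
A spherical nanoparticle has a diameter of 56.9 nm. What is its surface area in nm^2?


Radius r = 56.9/2 = 28.45 nm
Surface area SA = 4 * pi * r^2
SA = 4 * pi * (28.45)^2
SA = 10171.25 nm^2

10171.25


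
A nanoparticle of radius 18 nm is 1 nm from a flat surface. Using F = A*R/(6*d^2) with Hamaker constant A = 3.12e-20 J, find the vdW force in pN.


Convert to SI: R = 18 nm = 1.8e-08 m, d = 1 nm = 1e-09 m
F = A * R / (6 * d^2)
F = 3.12e-20 * 1.8e-08 / (6 * (1e-09)^2)
F = 9.36e-11 N = 93.6 pN

93.6


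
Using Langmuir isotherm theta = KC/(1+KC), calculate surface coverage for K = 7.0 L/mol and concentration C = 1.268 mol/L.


Langmuir isotherm: theta = K*C / (1 + K*C)
K*C = 7.0 * 1.268 = 8.876
theta = 8.876 / (1 + 8.876) = 8.876 / 9.876
theta = 0.8987

0.8987


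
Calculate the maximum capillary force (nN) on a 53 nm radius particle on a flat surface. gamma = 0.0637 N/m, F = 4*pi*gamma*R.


Convert radius: R = 53 nm = 5.3e-08 m
F = 4 * pi * gamma * R
F = 4 * pi * 0.0637 * 5.3e-08
F = 4.24253e-08 N = 42.4253 nN

42.4253


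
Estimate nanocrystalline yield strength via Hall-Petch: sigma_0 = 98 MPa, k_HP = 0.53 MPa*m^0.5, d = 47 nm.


d = 47 nm = 4.7e-08 m
sqrt(d) = 0.0002167948
Hall-Petch contribution = k / sqrt(d) = 0.53 / 0.0002167948 = 2444.7 MPa
sigma = sigma_0 + k/sqrt(d) = 98 + 2444.7 = 2542.7 MPa

2542.7


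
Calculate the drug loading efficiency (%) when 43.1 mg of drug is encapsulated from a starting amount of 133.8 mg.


Drug loading efficiency = (drug loaded / drug initial) * 100
DLE = 43.1 / 133.8 * 100
DLE = 0.3221 * 100
DLE = 32.21%

32.21


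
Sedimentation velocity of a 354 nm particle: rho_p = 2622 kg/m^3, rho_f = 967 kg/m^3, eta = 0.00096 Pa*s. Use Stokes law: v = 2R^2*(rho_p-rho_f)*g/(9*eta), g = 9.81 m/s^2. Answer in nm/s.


Radius R = 354/2 nm = 1.77e-07 m
Density difference = 2622 - 967 = 1655 kg/m^3
v = 2 * R^2 * (rho_p - rho_f) * g / (9 * eta)
v = 2 * (1.77e-07)^2 * 1655 * 9.81 / (9 * 0.00096)
v = 1.17742e-07 m/s = 117.7416 nm/s

117.7416


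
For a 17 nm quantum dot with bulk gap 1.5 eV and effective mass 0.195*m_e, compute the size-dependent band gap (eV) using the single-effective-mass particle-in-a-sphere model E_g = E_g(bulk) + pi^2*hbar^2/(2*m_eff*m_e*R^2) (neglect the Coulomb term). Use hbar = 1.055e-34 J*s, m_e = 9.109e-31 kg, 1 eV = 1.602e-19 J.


Radius R = 17/2 nm = 8.5e-09 m
Confinement energy dE = pi^2 * hbar^2 / (2 * m_eff * m_e * R^2)
dE = pi^2 * (1.055e-34)^2 / (2 * 0.195 * 9.109e-31 * (8.5e-09)^2) J, divided by 1.602e-19 J/eV
dE = 0.0267 eV
Total band gap = E_g(bulk) + dE = 1.5 + 0.0267 = 1.5267 eV

1.5267


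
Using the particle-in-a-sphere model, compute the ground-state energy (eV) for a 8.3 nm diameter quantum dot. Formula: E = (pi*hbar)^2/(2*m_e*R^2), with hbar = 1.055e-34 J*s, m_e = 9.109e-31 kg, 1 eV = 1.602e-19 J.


Radius R = 8.3/2 = 4.15 nm = 4.15e-09 m
E = (pi * 1.055e-34)^2 / (2 * 9.109e-31 * (4.15e-09)^2)
E(J) = 3.50113e-21
E = E(J) / 1.602e-19 = 0.0219 eV

0.0219


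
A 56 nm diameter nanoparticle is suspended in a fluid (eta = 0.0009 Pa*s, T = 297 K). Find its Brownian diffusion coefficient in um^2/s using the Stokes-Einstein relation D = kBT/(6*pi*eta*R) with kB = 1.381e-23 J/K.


Radius R = 56/2 = 28 nm = 2.8e-08 m
D = kB*T / (6*pi*eta*R)
D = 1.381e-23 * 297 / (6 * pi * 0.0009 * 2.8e-08)
D = 8.63472e-12 m^2/s = 8.635 um^2/s

8.635


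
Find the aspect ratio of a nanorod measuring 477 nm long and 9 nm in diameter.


Aspect ratio AR = length / diameter
AR = 477 / 9
AR = 53.0

53.0


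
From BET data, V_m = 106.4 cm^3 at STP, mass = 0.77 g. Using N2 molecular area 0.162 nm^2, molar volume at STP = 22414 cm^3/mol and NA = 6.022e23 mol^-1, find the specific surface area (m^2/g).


Number of moles in monolayer = V_m / 22414 = 106.4 / 22414 = 0.00474703
Number of molecules = moles * NA = 0.00474703 * 6.022e23
SA = molecules * sigma / mass
SA = (106.4 / 22414) * 6.022e23 * 0.162e-18 / 0.77
SA = 601.4 m^2/g

601.4


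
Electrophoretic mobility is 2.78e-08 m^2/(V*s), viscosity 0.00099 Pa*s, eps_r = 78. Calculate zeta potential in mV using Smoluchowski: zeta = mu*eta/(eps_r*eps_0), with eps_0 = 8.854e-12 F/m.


Smoluchowski equation: zeta = mu * eta / (eps_r * eps_0)
zeta = 2.78e-08 * 0.00099 / (78 * 8.854e-12)
zeta = 0.039852 V = 39.85 mV

39.85


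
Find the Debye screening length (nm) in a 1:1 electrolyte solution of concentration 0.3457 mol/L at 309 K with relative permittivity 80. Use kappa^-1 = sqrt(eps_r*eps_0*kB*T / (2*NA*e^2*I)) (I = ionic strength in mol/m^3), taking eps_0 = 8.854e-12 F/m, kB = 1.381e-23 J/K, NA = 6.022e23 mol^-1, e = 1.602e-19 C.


Ionic strength I = 0.3457 * 1^2 * 1000 = 345.7 mol/m^3
kappa^-1 = sqrt(80 * 8.854e-12 * 1.381e-23 * 309 / (2 * 6.022e23 * (1.602e-19)^2 * 345.7))
kappa^-1 = 0.532 nm

0.532


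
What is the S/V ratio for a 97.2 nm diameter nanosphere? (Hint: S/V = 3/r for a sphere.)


Radius r = 97.2/2 = 48.6 nm
S/V = 3 / r = 3 / 48.6
S/V = 0.0617 nm^-1

0.0617


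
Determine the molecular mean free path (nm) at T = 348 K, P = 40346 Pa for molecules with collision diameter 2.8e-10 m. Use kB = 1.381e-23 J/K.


Mean free path: lambda = kB*T / (sqrt(2) * pi * d^2 * P)
lambda = 1.381e-23 * 348 / (sqrt(2) * pi * (2.8e-10)^2 * 40346)
lambda = 3.41973e-07 m
lambda = 341.97 nm

341.97


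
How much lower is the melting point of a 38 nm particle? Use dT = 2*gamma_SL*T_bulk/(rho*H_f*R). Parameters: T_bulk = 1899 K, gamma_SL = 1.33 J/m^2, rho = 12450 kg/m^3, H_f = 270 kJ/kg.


Radius R = 38/2 = 19 nm = 1.9e-08 m
Convert H_f = 270 kJ/kg = 270000 J/kg
dT = 2 * gamma_SL * T_bulk / (rho * H_f * R)
dT = 2 * 1.33 * 1899 / (12450 * 270000 * 1.9e-08)
dT = 79.1 K

79.1


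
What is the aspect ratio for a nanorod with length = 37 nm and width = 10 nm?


Aspect ratio AR = length / diameter
AR = 37 / 10
AR = 3.7

3.7


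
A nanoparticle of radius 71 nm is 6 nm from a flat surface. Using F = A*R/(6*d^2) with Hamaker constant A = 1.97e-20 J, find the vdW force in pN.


Convert to SI: R = 71 nm = 7.1e-08 m, d = 6 nm = 6e-09 m
F = A * R / (6 * d^2)
F = 1.97e-20 * 7.1e-08 / (6 * (6e-09)^2)
F = 6.47546e-12 N = 6.475 pN

6.475


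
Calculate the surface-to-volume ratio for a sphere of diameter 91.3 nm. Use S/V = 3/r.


Radius r = 91.3/2 = 45.65 nm
S/V = 3 / r = 3 / 45.65
S/V = 0.0657 nm^-1

0.0657


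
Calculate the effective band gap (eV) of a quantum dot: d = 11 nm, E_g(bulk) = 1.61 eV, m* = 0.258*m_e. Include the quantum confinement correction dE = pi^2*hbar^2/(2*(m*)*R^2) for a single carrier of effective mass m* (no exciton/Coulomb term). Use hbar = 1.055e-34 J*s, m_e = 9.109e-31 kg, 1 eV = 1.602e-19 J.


Radius R = 11/2 nm = 5.5e-09 m
Confinement energy dE = pi^2 * hbar^2 / (2 * m_eff * m_e * R^2)
dE = pi^2 * (1.055e-34)^2 / (2 * 0.258 * 9.109e-31 * (5.5e-09)^2) J, divided by 1.602e-19 J/eV
dE = 0.0482 eV
Total band gap = E_g(bulk) + dE = 1.61 + 0.0482 = 1.6582 eV

1.6582


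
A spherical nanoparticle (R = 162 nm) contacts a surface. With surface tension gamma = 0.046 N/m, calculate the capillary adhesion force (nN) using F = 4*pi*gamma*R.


Convert radius: R = 162 nm = 1.62e-07 m
F = 4 * pi * gamma * R
F = 4 * pi * 0.046 * 1.62e-07
F = 9.36446e-08 N = 93.6446 nN

93.6446


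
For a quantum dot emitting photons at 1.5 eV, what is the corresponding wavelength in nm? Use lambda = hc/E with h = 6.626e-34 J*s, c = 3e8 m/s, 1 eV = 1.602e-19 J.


Convert energy: E = 1.5 eV = 1.5 * 1.602e-19 = 2.403e-19 J
lambda = h*c / E = 6.626e-34 * 3e8 / 2.403e-19
lambda = 8.27216e-07 m = 827.2 nm

827.2


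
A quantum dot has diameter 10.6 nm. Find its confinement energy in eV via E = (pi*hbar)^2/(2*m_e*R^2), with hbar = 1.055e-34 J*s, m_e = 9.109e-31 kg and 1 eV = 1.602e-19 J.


Radius R = 10.6/2 = 5.3 nm = 5.3e-09 m
E = (pi * 1.055e-34)^2 / (2 * 9.109e-31 * (5.3e-09)^2)
E(J) = 2.14661e-21
E = E(J) / 1.602e-19 = 0.0134 eV

0.0134


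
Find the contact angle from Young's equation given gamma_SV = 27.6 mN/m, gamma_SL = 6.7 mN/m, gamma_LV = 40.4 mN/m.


cos(theta) = (gamma_SV - gamma_SL) / gamma_LV
cos(theta) = (27.6 - 6.7) / 40.4
cos(theta) = 0.517327
theta = arccos(0.517327) = 58.85 degrees

58.85


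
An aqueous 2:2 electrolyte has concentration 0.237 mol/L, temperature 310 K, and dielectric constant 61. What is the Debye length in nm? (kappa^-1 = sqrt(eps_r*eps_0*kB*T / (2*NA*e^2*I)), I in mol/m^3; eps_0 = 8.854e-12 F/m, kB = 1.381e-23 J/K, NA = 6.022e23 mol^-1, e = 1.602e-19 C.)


Ionic strength I = 0.237 * 2^2 * 1000 = 948 mol/m^3
kappa^-1 = sqrt(61 * 8.854e-12 * 1.381e-23 * 310 / (2 * 6.022e23 * (1.602e-19)^2 * 948))
kappa^-1 = 0.281 nm

0.281


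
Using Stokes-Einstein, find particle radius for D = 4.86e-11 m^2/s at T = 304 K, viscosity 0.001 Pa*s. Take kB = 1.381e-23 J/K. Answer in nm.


Stokes-Einstein: R = kB*T / (6*pi*eta*D)
R = 1.381e-23 * 304 / (6 * pi * 0.001 * 4.86e-11)
R = 4.58279e-09 m = 4.58 nm

4.58


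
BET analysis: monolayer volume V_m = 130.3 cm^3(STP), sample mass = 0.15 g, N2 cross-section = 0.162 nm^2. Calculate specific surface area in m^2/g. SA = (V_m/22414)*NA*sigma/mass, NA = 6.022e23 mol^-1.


Number of moles in monolayer = V_m / 22414 = 130.3 / 22414 = 0.00581333
Number of molecules = moles * NA = 0.00581333 * 6.022e23
SA = molecules * sigma / mass
SA = (130.3 / 22414) * 6.022e23 * 0.162e-18 / 0.15
SA = 3780.9 m^2/g

3780.9


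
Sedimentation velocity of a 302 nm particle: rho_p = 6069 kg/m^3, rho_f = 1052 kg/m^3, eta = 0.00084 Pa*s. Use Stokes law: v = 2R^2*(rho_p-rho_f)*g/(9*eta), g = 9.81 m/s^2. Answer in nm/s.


Radius R = 302/2 nm = 1.51e-07 m
Density difference = 6069 - 1052 = 5017 kg/m^3
v = 2 * R^2 * (rho_p - rho_f) * g / (9 * eta)
v = 2 * (1.51e-07)^2 * 5017 * 9.81 / (9 * 0.00084)
v = 2.96876e-07 m/s = 296.8761 nm/s

296.8761


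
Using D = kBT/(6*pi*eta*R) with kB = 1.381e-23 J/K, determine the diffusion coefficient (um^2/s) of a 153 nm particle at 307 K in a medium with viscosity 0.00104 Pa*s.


Radius R = 153/2 = 76.5 nm = 7.65e-08 m
D = kB*T / (6*pi*eta*R)
D = 1.381e-23 * 307 / (6 * pi * 0.00104 * 7.65e-08)
D = 2.82707e-12 m^2/s = 2.827 um^2/s

2.827


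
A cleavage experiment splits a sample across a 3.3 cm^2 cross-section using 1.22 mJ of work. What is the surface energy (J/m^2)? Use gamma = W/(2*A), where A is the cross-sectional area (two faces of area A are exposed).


Convert: A = 3.3 cm^2 = 0.00033 m^2, W = 1.22 mJ = 0.00122 J
Cleaving exposes two faces of area A, so total new surface = 2*A and gamma = W / (2*A)
gamma = 0.00122 / (2 * 0.00033)
gamma = 1.848 J/m^2

1.848


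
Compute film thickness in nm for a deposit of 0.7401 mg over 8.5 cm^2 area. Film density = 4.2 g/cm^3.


Convert: m = 0.7401 mg = 7.4010e-07 kg, A = 8.5 cm^2 = 8.5000e-04 m^2, rho = 4.2 g/cm^3 = 4200 kg/m^3
t = m / (A * rho)
t = 7.4010e-07 / (8.5000e-04 * 4200)
t = 2.0731e-07 m = 207.3 nm

207.3


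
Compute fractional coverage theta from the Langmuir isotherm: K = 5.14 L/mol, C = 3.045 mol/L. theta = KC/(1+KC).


Langmuir isotherm: theta = K*C / (1 + K*C)
K*C = 5.14 * 3.045 = 15.6513
theta = 15.6513 / (1 + 15.6513) = 15.6513 / 16.6513
theta = 0.9399

0.9399


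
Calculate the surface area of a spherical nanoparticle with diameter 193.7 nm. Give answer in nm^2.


Radius r = 193.7/2 = 96.85 nm
Surface area SA = 4 * pi * r^2
SA = 4 * pi * (96.85)^2
SA = 117871.58 nm^2

117871.58


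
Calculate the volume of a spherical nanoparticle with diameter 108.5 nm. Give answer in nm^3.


Radius r = 108.5/2 = 54.25 nm
Volume V = (4/3) * pi * r^3
V = (4/3) * pi * (54.25)^3
V = 668787.02 nm^3

668787.02


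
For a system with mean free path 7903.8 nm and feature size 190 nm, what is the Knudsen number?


Knudsen number Kn = lambda / L
Kn = 7903.8 / 190
Kn = 41.5989

41.5989


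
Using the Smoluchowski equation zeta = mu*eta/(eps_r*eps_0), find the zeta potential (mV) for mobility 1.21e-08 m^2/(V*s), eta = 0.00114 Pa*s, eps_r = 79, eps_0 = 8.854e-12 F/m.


Smoluchowski equation: zeta = mu * eta / (eps_r * eps_0)
zeta = 1.21e-08 * 0.00114 / (79 * 8.854e-12)
zeta = 0.019721 V = 19.72 mV

19.72


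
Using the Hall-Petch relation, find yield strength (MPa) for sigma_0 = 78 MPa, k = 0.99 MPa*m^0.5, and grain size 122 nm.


d = 122 nm = 1.22e-07 m
sqrt(d) = 0.000349285
Hall-Petch contribution = k / sqrt(d) = 0.99 / 0.000349285 = 2834.4 MPa
sigma = sigma_0 + k/sqrt(d) = 78 + 2834.4 = 2912.4 MPa

2912.4


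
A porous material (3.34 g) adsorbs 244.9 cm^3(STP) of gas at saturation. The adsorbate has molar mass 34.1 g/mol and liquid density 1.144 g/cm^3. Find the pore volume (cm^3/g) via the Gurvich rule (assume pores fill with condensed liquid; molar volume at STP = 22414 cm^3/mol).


Moles adsorbed n = V_ads / 22414 = 244.9 / 22414 = 1.092621e-02 mol
Liquid volume V_liq = n * M / rho_liq = 1.092621e-02 * 34.1 / 1.144 = 0.32569 cm^3
Specific pore volume V_pore = V_liq / m_sample = 0.32569 / 3.34
V_pore = 0.0975 cm^3/g

0.0975


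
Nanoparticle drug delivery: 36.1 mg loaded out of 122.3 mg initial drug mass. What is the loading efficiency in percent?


Drug loading efficiency = (drug loaded / drug initial) * 100
DLE = 36.1 / 122.3 * 100
DLE = 0.2952 * 100
DLE = 29.52%

29.52


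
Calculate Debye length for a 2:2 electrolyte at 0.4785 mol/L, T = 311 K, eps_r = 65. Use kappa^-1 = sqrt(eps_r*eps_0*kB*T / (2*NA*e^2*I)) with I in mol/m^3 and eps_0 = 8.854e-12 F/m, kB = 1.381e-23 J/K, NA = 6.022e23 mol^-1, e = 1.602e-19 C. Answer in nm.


Ionic strength I = 0.4785 * 2^2 * 1000 = 1914 mol/m^3
kappa^-1 = sqrt(65 * 8.854e-12 * 1.381e-23 * 311 / (2 * 6.022e23 * (1.602e-19)^2 * 1914))
kappa^-1 = 0.204 nm

0.204


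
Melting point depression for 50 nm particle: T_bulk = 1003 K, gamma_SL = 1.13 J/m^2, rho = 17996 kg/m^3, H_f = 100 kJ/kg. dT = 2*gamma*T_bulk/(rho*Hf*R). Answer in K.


Radius R = 50/2 = 25 nm = 2.5e-08 m
Convert H_f = 100 kJ/kg = 100000 J/kg
dT = 2 * gamma_SL * T_bulk / (rho * H_f * R)
dT = 2 * 1.13 * 1003 / (17996 * 100000 * 2.5e-08)
dT = 50.4 K

50.4


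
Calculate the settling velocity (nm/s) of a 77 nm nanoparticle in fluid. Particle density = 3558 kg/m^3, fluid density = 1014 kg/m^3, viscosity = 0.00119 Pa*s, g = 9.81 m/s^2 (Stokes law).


Radius R = 77/2 nm = 3.85e-08 m
Density difference = 3558 - 1014 = 2544 kg/m^3
v = 2 * R^2 * (rho_p - rho_f) * g / (9 * eta)
v = 2 * (3.85e-08)^2 * 2544 * 9.81 / (9 * 0.00119)
v = 6.90793e-09 m/s = 6.9079 nm/s

6.9079


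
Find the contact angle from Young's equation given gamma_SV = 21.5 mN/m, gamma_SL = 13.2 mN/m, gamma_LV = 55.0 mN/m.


cos(theta) = (gamma_SV - gamma_SL) / gamma_LV
cos(theta) = (21.5 - 13.2) / 55.0
cos(theta) = 0.150909
theta = arccos(0.150909) = 81.32 degrees

81.32


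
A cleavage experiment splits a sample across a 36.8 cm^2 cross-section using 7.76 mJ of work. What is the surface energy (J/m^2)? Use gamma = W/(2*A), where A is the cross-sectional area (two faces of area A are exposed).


Convert: A = 36.8 cm^2 = 0.00368 m^2, W = 7.76 mJ = 0.00776 J
Cleaving exposes two faces of area A, so total new surface = 2*A and gamma = W / (2*A)
gamma = 0.00776 / (2 * 0.00368)
gamma = 1.054 J/m^2

1.054


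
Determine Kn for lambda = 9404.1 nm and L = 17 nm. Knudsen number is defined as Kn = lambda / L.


Knudsen number Kn = lambda / L
Kn = 9404.1 / 17
Kn = 553.1824

553.1824


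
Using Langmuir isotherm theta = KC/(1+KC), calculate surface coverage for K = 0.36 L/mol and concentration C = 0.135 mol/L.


Langmuir isotherm: theta = K*C / (1 + K*C)
K*C = 0.36 * 0.135 = 0.0486
theta = 0.0486 / (1 + 0.0486) = 0.0486 / 1.0486
theta = 0.0463

0.0463


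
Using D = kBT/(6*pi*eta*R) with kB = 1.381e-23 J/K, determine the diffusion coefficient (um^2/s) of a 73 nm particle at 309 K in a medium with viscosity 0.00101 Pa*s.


Radius R = 73/2 = 36.5 nm = 3.65e-08 m
D = kB*T / (6*pi*eta*R)
D = 1.381e-23 * 309 / (6 * pi * 0.00101 * 3.65e-08)
D = 6.14097e-12 m^2/s = 6.141 um^2/s

6.141


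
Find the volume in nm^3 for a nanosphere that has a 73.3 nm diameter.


Radius r = 73.3/2 = 36.65 nm
Volume V = (4/3) * pi * r^3
V = (4/3) * pi * (36.65)^3
V = 206210.39 nm^3

206210.39


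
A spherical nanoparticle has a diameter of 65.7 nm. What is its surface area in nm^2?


Radius r = 65.7/2 = 32.85 nm
Surface area SA = 4 * pi * r^2
SA = 4 * pi * (32.85)^2
SA = 13560.65 nm^2

13560.65


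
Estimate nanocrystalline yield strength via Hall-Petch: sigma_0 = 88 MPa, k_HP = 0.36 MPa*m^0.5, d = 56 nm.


d = 56 nm = 5.6e-08 m
sqrt(d) = 0.0002366432
Hall-Petch contribution = k / sqrt(d) = 0.36 / 0.0002366432 = 1521.3 MPa
sigma = sigma_0 + k/sqrt(d) = 88 + 1521.3 = 1609.3 MPa

1609.3


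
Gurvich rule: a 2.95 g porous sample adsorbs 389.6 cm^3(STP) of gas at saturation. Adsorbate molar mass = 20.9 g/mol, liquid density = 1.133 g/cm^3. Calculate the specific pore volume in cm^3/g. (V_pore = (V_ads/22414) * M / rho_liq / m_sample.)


Moles adsorbed n = V_ads / 22414 = 389.6 / 22414 = 1.738199e-02 mol
Liquid volume V_liq = n * M / rho_liq = 1.738199e-02 * 20.9 / 1.133 = 0.32064 cm^3
Specific pore volume V_pore = V_liq / m_sample = 0.32064 / 2.95
V_pore = 0.1087 cm^3/g

0.1087


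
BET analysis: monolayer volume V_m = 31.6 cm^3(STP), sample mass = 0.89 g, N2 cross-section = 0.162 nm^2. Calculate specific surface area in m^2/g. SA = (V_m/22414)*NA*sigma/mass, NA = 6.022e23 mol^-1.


Number of moles in monolayer = V_m / 22414 = 31.6 / 22414 = 0.00140983
Number of molecules = moles * NA = 0.00140983 * 6.022e23
SA = molecules * sigma / mass
SA = (31.6 / 22414) * 6.022e23 * 0.162e-18 / 0.89
SA = 154.5 m^2/g

154.5


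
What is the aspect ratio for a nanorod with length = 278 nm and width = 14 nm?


Aspect ratio AR = length / diameter
AR = 278 / 14
AR = 19.86

19.86


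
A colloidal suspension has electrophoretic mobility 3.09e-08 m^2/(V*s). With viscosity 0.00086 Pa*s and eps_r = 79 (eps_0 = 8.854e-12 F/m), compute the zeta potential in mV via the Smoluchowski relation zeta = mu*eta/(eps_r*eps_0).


Smoluchowski equation: zeta = mu * eta / (eps_r * eps_0)
zeta = 3.09e-08 * 0.00086 / (79 * 8.854e-12)
zeta = 0.037992 V = 37.99 mV

37.99


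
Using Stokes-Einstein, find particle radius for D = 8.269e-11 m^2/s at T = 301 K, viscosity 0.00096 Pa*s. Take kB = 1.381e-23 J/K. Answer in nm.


Stokes-Einstein: R = kB*T / (6*pi*eta*D)
R = 1.381e-23 * 301 / (6 * pi * 0.00096 * 8.269e-11)
R = 2.77802e-09 m = 2.78 nm

2.78


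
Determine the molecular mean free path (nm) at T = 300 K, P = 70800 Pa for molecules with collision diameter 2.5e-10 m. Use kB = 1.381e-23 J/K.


Mean free path: lambda = kB*T / (sqrt(2) * pi * d^2 * P)
lambda = 1.381e-23 * 300 / (sqrt(2) * pi * (2.5e-10)^2 * 70800)
lambda = 2.10735e-07 m
lambda = 210.74 nm

210.74


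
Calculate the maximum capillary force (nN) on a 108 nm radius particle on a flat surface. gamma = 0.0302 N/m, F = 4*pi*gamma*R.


Convert radius: R = 108 nm = 1.08e-07 m
F = 4 * pi * gamma * R
F = 4 * pi * 0.0302 * 1.08e-07
F = 4.09865e-08 N = 40.9865 nN

40.9865


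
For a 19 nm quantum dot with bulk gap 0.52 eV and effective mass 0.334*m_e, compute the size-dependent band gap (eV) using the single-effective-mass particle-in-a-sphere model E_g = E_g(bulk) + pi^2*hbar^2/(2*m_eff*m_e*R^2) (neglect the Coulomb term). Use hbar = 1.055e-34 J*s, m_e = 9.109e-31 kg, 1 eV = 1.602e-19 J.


Radius R = 19/2 nm = 9.5e-09 m
Confinement energy dE = pi^2 * hbar^2 / (2 * m_eff * m_e * R^2)
dE = pi^2 * (1.055e-34)^2 / (2 * 0.334 * 9.109e-31 * (9.5e-09)^2) J, divided by 1.602e-19 J/eV
dE = 0.0125 eV
Total band gap = E_g(bulk) + dE = 0.52 + 0.0125 = 0.5325 eV

0.5325


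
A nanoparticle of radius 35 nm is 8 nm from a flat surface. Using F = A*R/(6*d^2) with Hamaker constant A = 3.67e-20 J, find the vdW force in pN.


Convert to SI: R = 35 nm = 3.5e-08 m, d = 8 nm = 8e-09 m
F = A * R / (6 * d^2)
F = 3.67e-20 * 3.5e-08 / (6 * (8e-09)^2)
F = 3.34505e-12 N = 3.345 pN

3.345


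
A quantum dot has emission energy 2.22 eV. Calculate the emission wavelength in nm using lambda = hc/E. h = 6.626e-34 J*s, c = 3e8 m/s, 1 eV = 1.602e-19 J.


Convert energy: E = 2.22 eV = 2.22 * 1.602e-19 = 3.55644e-19 J
lambda = h*c / E = 6.626e-34 * 3e8 / 3.55644e-19
lambda = 5.5893e-07 m = 558.9 nm

558.9


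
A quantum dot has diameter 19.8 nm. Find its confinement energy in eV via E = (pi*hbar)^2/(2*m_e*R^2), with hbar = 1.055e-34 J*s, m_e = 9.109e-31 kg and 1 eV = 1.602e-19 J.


Radius R = 19.8/2 = 9.9 nm = 9.9e-09 m
E = (pi * 1.055e-34)^2 / (2 * 9.109e-31 * (9.9e-09)^2)
E(J) = 6.15224e-22
E = E(J) / 1.602e-19 = 0.0038 eV

0.0038


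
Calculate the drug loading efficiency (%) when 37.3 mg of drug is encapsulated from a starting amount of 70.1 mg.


Drug loading efficiency = (drug loaded / drug initial) * 100
DLE = 37.3 / 70.1 * 100
DLE = 0.5321 * 100
DLE = 53.21%

53.21


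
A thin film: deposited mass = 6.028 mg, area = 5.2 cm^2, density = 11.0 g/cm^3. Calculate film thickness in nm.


Convert: m = 6.028 mg = 6.0280e-06 kg, A = 5.2 cm^2 = 5.2000e-04 m^2, rho = 11.0 g/cm^3 = 11000 kg/m^3
t = m / (A * rho)
t = 6.0280e-06 / (5.2000e-04 * 11000)
t = 1.0538e-06 m = 1053.8 nm

1053.8


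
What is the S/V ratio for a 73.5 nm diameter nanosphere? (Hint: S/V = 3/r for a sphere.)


Radius r = 73.5/2 = 36.75 nm
S/V = 3 / r = 3 / 36.75
S/V = 0.0816 nm^-1

0.0816


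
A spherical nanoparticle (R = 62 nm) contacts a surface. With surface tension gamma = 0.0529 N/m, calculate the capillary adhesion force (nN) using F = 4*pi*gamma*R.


Convert radius: R = 62 nm = 6.2e-08 m
F = 4 * pi * gamma * R
F = 4 * pi * 0.0529 * 6.2e-08
F = 4.12152e-08 N = 41.2152 nN

41.2152


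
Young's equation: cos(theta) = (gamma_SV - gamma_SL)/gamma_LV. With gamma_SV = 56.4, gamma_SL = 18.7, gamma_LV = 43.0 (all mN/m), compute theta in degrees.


cos(theta) = (gamma_SV - gamma_SL) / gamma_LV
cos(theta) = (56.4 - 18.7) / 43.0
cos(theta) = 0.876744
theta = arccos(0.876744) = 28.75 degrees

28.75


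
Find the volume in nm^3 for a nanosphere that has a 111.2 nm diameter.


Radius r = 111.2/2 = 55.6 nm
Volume V = (4/3) * pi * r^3
V = (4/3) * pi * (55.6)^3
V = 719967.65 nm^3

719967.65


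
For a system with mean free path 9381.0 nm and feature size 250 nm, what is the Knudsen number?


Knudsen number Kn = lambda / L
Kn = 9381.0 / 250
Kn = 37.524

37.524


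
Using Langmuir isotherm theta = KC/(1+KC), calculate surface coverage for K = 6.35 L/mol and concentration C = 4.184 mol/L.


Langmuir isotherm: theta = K*C / (1 + K*C)
K*C = 6.35 * 4.184 = 26.5684
theta = 26.5684 / (1 + 26.5684) = 26.5684 / 27.5684
theta = 0.9637

0.9637


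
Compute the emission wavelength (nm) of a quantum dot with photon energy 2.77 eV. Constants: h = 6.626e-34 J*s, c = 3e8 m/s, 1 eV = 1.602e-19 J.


Convert energy: E = 2.77 eV = 2.77 * 1.602e-19 = 4.43754e-19 J
lambda = h*c / E = 6.626e-34 * 3e8 / 4.43754e-19
lambda = 4.47951e-07 m = 448.0 nm

448.0


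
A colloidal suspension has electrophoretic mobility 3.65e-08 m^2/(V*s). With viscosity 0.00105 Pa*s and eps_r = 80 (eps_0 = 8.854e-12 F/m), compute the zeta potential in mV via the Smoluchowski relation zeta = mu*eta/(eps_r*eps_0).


Smoluchowski equation: zeta = mu * eta / (eps_r * eps_0)
zeta = 3.65e-08 * 0.00105 / (80 * 8.854e-12)
zeta = 0.054107 V = 54.11 mV

54.11


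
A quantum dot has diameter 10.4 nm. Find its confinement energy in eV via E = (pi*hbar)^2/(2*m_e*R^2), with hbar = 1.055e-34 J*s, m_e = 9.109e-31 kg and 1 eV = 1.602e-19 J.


Radius R = 10.4/2 = 5.2 nm = 5.2e-09 m
E = (pi * 1.055e-34)^2 / (2 * 9.109e-31 * (5.2e-09)^2)
E(J) = 2.22996e-21
E = E(J) / 1.602e-19 = 0.0139 eV

0.0139


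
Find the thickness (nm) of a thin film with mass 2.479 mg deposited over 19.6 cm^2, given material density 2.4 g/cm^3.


Convert: m = 2.479 mg = 2.4790e-06 kg, A = 19.6 cm^2 = 1.9600e-03 m^2, rho = 2.4 g/cm^3 = 2400 kg/m^3
t = m / (A * rho)
t = 2.4790e-06 / (1.9600e-03 * 2400)
t = 5.2700e-07 m = 527.0 nm

527.0


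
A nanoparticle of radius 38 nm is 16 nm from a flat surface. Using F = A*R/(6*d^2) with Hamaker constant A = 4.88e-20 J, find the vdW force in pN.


Convert to SI: R = 38 nm = 3.8e-08 m, d = 16 nm = 1.6e-08 m
F = A * R / (6 * d^2)
F = 4.88e-20 * 3.8e-08 / (6 * (1.6e-08)^2)
F = 1.20729e-12 N = 1.207 pN

1.207


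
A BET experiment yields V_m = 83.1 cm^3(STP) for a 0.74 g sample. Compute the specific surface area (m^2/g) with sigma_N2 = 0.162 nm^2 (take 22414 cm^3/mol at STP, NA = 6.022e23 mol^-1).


Number of moles in monolayer = V_m / 22414 = 83.1 / 22414 = 0.0037075
Number of molecules = moles * NA = 0.0037075 * 6.022e23
SA = molecules * sigma / mass
SA = (83.1 / 22414) * 6.022e23 * 0.162e-18 / 0.74
SA = 488.8 m^2/g

488.8


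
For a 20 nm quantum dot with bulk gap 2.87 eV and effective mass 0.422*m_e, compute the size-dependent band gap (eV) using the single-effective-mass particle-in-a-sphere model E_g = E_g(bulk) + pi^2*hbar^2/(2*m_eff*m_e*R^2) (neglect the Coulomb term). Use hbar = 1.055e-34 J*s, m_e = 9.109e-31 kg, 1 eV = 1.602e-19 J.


Radius R = 20/2 nm = 1e-08 m
Confinement energy dE = pi^2 * hbar^2 / (2 * m_eff * m_e * R^2)
dE = pi^2 * (1.055e-34)^2 / (2 * 0.422 * 9.109e-31 * (1e-08)^2) J, divided by 1.602e-19 J/eV
dE = 0.0089 eV
Total band gap = E_g(bulk) + dE = 2.87 + 0.0089 = 2.8789 eV

2.8789


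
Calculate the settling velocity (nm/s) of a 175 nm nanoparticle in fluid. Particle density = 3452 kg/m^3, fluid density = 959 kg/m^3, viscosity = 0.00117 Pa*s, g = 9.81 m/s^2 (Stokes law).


Radius R = 175/2 nm = 8.75e-08 m
Density difference = 3452 - 959 = 2493 kg/m^3
v = 2 * R^2 * (rho_p - rho_f) * g / (9 * eta)
v = 2 * (8.75e-08)^2 * 2493 * 9.81 / (9 * 0.00117)
v = 3.55639e-08 m/s = 35.5639 nm/s

35.5639


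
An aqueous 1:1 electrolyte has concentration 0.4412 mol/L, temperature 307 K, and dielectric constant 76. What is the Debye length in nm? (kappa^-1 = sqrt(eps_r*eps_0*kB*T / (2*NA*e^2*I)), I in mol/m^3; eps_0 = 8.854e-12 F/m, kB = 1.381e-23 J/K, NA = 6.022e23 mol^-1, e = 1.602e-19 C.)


Ionic strength I = 0.4412 * 1^2 * 1000 = 441.2 mol/m^3
kappa^-1 = sqrt(76 * 8.854e-12 * 1.381e-23 * 307 / (2 * 6.022e23 * (1.602e-19)^2 * 441.2))
kappa^-1 = 0.457 nm

0.457


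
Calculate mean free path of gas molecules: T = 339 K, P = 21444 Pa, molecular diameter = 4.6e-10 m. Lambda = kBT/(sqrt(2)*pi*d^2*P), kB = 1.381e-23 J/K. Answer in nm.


Mean free path: lambda = kB*T / (sqrt(2) * pi * d^2 * P)
lambda = 1.381e-23 * 339 / (sqrt(2) * pi * (4.6e-10)^2 * 21444)
lambda = 2.32224e-07 m
lambda = 232.22 nm

232.22


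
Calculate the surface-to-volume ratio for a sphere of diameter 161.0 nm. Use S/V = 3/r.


Radius r = 161.0/2 = 80.5 nm
S/V = 3 / r = 3 / 80.5
S/V = 0.0373 nm^-1

0.0373


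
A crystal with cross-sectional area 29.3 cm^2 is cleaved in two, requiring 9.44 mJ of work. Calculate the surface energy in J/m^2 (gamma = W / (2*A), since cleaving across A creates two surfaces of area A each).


Convert: A = 29.3 cm^2 = 0.00293 m^2, W = 9.44 mJ = 0.00944 J
Cleaving exposes two faces of area A, so total new surface = 2*A and gamma = W / (2*A)
gamma = 0.00944 / (2 * 0.00293)
gamma = 1.611 J/m^2

1.611
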